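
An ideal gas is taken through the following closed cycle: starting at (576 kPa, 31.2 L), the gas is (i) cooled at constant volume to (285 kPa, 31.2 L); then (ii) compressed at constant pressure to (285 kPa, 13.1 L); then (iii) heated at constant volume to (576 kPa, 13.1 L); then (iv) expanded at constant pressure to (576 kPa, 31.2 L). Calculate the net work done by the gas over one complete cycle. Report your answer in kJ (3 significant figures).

W_net ≈ 5.27 kJ

Constant-volume legs do no work.
W(ii) = (285)(13.1 − 31.2) = -5158 J; W(iv) = (576)(31.2 − 13.1) = 10426 J.
W_net = -5158 + 10426 = 5267 J (the clockwise enclosed area).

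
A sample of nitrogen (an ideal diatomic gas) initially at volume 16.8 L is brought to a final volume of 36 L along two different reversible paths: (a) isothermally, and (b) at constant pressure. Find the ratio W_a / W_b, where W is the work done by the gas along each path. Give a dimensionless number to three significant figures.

Path (a) isothermal: W = P₁V₁ ln(V₂/V₁) → W_a/(P₁V₁) = 0.7621.
Path (b) isobaric: W = P₁(V₂ − V₁) → W_b/(P₁V₁) = 1.143.
W_a / W_b = 0.7621 / 1.143 = 0.6669.

W_a / W_b ≈ 0.667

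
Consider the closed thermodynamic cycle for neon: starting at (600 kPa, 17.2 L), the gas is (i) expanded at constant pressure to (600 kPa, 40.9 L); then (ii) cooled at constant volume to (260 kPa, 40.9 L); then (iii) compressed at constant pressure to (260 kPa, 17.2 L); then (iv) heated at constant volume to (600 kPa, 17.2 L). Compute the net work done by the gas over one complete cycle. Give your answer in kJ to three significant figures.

Constant-volume legs do no work.
W(i) = (600)(40.9 − 17.2) = 14220 J; W(iii) = (260)(17.2 − 40.9) = -6162 J.
W_net = 14220 − 6162 = 8058 J (the clockwise enclosed area).

W_net ≈ 8.06 kJ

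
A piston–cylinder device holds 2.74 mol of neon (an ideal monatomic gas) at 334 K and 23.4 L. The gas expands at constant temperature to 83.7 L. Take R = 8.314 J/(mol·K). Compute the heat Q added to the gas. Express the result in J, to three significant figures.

Q ≈ 9700 J

Isothermal ⇒ ΔU = 0, so Q = W = nRT ln(V₂/V₁).
Q = (2.74)(8.314)(334) ln(83.7/23.4) = 7609 × 1.275 = 9697 J.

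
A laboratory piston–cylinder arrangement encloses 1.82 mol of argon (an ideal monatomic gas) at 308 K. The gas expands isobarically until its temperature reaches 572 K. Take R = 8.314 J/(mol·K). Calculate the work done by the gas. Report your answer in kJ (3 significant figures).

Isobaric: W = P ΔV = nR ΔT.
W = (1.82)(8.314)(572 − 308) = 3995 J.

W ≈ 3.99 kJ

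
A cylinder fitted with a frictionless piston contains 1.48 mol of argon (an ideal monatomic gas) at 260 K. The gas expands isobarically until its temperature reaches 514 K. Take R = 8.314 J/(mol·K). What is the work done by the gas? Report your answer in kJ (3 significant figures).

Isobaric: W = P ΔV = nR ΔT.
W = (1.48)(8.314)(514 − 260) = 3125 J.

W ≈ 3.13 kJ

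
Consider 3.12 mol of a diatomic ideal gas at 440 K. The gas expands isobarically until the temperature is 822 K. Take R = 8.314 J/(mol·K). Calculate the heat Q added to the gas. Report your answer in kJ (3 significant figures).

Q ≈ 34.7 kJ

Isobaric: W = nRΔT = (3.12)(8.314)(382) = 9909 J.
ΔU = nCᵥΔT with Cᵥ = 5R/2: ΔU = (3.12)(20.79)(382) = 24772 J.
Q = ΔU + W = 24772 + 9909 = 34681 J.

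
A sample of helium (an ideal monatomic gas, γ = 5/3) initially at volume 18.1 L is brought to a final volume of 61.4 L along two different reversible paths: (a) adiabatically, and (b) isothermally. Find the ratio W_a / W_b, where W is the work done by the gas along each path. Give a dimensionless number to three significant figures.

W_a / W_b ≈ 0.684

Path (a) adiabatic: W = P₁V₁(1 − (V₁/V₂)^(γ−1))/(γ−1) → W_a/(P₁V₁) = 0.8356.
Path (b) isothermal: W = P₁V₁ ln(V₂/V₁) → W_b/(P₁V₁) = 1.221.
W_a / W_b = 0.8356 / 1.221 = 0.6841.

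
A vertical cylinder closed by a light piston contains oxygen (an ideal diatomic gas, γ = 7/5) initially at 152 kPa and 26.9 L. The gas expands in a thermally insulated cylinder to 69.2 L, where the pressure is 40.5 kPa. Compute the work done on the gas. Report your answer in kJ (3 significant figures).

W ≈ -3.22 kJ

Adiabatic: W = (P₁V₁ − P₂V₂)/(γ − 1) with γ = 7/5.
P₁V₁ = 4089 J, P₂V₂ = 2803 J.
W = (4089 − 2803) / 0.4 = 3216 J.
Work on gas = −W_by = -3216 J.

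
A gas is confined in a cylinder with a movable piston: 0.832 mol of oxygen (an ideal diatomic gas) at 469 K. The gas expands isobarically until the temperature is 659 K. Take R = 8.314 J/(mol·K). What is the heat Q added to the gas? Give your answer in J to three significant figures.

Isobaric: W = nRΔT = (0.832)(8.314)(190) = 1314 J.
ΔU = nCᵥΔT with Cᵥ = 5R/2: ΔU = (0.832)(20.79)(190) = 3286 J.
Q = ΔU + W = 3286 + 1314 = 4600 J.

Q ≈ 4600 J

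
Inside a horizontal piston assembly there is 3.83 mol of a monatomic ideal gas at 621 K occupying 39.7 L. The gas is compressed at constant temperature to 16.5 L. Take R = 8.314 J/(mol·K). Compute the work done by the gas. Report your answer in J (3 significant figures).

Isothermal: W = nRT ln(V₂/V₁).
W = (3.83)(8.314)(621) × ln(16.5/39.7)
  = 19774 × -0.878
W_by_gas = -17362 J.

W ≈ -17400 J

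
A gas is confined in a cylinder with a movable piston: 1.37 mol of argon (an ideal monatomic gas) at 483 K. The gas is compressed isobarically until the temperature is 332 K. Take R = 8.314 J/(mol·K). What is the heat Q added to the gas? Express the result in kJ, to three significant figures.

Q ≈ -4.30 kJ

Isobaric: W = nRΔT = (1.37)(8.314)(-151) = -1720 J.
ΔU = nCᵥΔT with Cᵥ = 3R/2: ΔU = (1.37)(12.47)(-151) = -2580 J.
Q = ΔU + W = -2580 − 1720 = -4300 J.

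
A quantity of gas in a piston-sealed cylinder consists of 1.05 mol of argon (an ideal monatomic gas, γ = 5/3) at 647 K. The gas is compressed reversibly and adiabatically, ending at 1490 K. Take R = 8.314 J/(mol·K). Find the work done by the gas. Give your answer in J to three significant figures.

W ≈ -11000 J

Adiabatic ⇒ Q = 0, so W_by = −ΔU = nCᵥ(T₁ − T₂).
Cᵥ = 3R/2 = 12.47 J/(mol·K).
W = (1.05)(12.47)(647 − 1490) = -11039 J.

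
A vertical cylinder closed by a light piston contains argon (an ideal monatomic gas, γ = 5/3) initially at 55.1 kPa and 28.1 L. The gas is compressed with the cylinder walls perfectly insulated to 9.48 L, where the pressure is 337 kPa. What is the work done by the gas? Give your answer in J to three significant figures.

W ≈ -2470 J

Adiabatic: W = (P₁V₁ − P₂V₂)/(γ − 1) with γ = 5/3.
P₁V₁ = 1548 J, P₂V₂ = 3195 J.
W = (1548 − 3195) / 0.6667 = -2470 J.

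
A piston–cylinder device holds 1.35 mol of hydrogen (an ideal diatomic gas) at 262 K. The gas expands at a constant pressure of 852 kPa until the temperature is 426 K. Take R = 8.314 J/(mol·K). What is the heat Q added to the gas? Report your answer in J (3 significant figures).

Isobaric: W = nRΔT = (1.35)(8.314)(164) = 1841 J.
ΔU = nCᵥΔT with Cᵥ = 5R/2: ΔU = (1.35)(20.79)(164) = 4602 J.
Q = ΔU + W = 4602 + 1841 = 6443 J.

Q ≈ 6440 J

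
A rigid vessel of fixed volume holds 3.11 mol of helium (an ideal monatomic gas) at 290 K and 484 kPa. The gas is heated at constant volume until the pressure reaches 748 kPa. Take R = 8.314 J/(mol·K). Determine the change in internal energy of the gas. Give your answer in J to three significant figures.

ΔU ≈ 6140 J

Constant volume ⇒ W = 0, so Q = ΔU = nCᵥΔT with Cᵥ = 3R/2 = 12.47 J/(mol·K).
At constant V, T₂/T₁ = P₂/P₁ ⇒ ΔT = T₁(P₂/P₁ − 1) = 290·(748/484 − 1) = 158.2 K.
ΔU = (3.11)(12.47)(158.2) = 6135 J.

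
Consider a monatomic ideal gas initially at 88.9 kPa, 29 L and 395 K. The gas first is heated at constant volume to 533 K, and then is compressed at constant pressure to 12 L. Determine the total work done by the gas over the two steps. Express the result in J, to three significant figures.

Step 1 (isochoric): W = 0 (constant volume).
After step 1: P = 120 kPa (V unchanged).
Step 2 (isobaric): W = PΔV = (120 kPa)(12 − 29 L) = -2039 J.
W_total = 0 − 2039 = -2039 J.

W_total ≈ -2040 J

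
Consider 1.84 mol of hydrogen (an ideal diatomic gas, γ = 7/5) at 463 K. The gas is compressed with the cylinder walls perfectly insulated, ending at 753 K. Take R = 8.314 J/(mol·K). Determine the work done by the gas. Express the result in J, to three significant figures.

W ≈ -11100 J

Adiabatic ⇒ Q = 0, so W_by = −ΔU = nCᵥ(T₁ − T₂).
Cᵥ = 5R/2 = 20.79 J/(mol·K).
W = (1.84)(20.79)(463 − 753) = -11091 J.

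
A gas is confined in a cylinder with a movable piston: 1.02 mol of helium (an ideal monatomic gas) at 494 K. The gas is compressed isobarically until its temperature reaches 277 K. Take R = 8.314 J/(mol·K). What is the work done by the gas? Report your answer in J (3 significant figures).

W ≈ -1840 J

Isobaric: W = P ΔV = nR ΔT.
W = (1.02)(8.314)(277 − 494) = -1840 J.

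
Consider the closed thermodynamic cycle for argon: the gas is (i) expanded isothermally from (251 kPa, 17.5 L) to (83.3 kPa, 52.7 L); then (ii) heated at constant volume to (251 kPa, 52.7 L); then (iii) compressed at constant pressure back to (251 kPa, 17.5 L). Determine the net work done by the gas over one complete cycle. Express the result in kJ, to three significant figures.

Leg (i): W = PᵢVᵢ ln(V_f/Vᵢ) = (4392) ln(52.7/17.5) = 4842 J.
Leg (ii): W = 0.
Leg (iii): W = PΔV = (251)(17.5 − 52.7) = -8835 J.
W_net = 4842 − 8835 = -3993 J.

W_net ≈ -3.99 kJ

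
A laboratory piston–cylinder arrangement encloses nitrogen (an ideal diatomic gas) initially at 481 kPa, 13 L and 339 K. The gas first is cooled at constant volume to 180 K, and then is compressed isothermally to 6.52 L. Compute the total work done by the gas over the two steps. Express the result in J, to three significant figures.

Step 1 (isochoric): W = 0 (constant volume).
After step 1: P = 255.4 kPa (V unchanged).
Step 2 (isothermal): W = P₁V₁ ln(V₂/V₁) = (3320) ln(6.52/13) = -2291 J.
W_total = 0 − 2291 = -2291 J.

W_total ≈ -2290 J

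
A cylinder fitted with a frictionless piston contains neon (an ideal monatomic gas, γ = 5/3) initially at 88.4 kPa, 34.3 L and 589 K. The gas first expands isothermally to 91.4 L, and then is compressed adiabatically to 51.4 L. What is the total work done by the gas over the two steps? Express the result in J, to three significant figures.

Step 1 (isothermal): W = P₁V₁ ln(V₂/V₁) = (3032) ln(91.4/34.3) = 2972 J.
After step 1: P = 33.17 kPa, V = 91.4 L, T = 589 K.
Step 2 (adiabatic): W = (P₁V₁ − P₂V₂)/(γ−1) = (3032 − 4450)/0.667 = -2127 J.
W_total = 2972 − 2127 = 844.3 J.

W_total ≈ 844 J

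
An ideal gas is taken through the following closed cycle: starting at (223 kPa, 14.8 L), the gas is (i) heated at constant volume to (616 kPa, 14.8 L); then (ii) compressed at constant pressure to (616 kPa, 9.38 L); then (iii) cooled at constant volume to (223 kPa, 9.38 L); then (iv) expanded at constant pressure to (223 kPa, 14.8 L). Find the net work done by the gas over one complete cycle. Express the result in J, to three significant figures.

Constant-volume legs do no work.
W(ii) = (616)(9.38 − 14.8) = -3339 J; W(iv) = (223)(14.8 − 9.38) = 1209 J.
W_net = -3339 + 1209 = -2130 J (the counter-clockwise enclosed area).

W_net ≈ -2130 J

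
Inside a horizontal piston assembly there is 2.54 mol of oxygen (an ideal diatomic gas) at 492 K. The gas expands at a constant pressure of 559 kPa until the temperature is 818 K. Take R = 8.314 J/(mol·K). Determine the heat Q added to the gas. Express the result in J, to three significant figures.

Q ≈ 24100 J

Isobaric: W = nRΔT = (2.54)(8.314)(326) = 6884 J.
ΔU = nCᵥΔT with Cᵥ = 5R/2: ΔU = (2.54)(20.79)(326) = 17211 J.
Q = ΔU + W = 17211 + 6884 = 24095 J.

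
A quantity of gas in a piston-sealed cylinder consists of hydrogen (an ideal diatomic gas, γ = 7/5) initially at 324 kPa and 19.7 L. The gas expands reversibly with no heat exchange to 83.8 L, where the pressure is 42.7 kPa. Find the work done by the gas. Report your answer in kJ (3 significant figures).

Adiabatic: W = (P₁V₁ − P₂V₂)/(γ − 1) with γ = 7/5.
P₁V₁ = 6383 J, P₂V₂ = 3578 J.
W = (6383 − 3578) / 0.4 = 7011 J.

W ≈ 7.01 kJ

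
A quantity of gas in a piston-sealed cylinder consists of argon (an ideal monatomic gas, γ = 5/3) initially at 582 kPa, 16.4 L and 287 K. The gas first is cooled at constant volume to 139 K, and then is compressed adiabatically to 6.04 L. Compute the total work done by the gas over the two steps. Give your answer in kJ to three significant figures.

W_total ≈ -6.56 kJ

Step 1 (isochoric): W = 0 (constant volume).
After step 1: P = 281.9 kPa (V unchanged).
Step 2 (adiabatic): W = (P₁V₁ − P₂V₂)/(γ−1) = (4623 − 8997)/0.667 = -6562 J.
W_total = 0 − 6562 = -6562 J.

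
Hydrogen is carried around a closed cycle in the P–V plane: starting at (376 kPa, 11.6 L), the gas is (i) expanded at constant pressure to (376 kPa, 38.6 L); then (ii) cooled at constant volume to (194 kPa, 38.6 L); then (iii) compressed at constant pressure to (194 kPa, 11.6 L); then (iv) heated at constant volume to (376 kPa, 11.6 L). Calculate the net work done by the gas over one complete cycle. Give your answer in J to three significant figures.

W_net ≈ 4910 J

Constant-volume legs do no work.
W(i) = (376)(38.6 − 11.6) = 10152 J; W(iii) = (194)(11.6 − 38.6) = -5238 J.
W_net = 10152 − 5238 = 4914 J (the clockwise enclosed area).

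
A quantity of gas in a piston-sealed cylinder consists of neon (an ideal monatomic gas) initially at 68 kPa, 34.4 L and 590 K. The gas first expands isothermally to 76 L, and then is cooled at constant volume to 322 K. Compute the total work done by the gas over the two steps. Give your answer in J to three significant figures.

Step 1 (isothermal): W = P₁V₁ ln(V₂/V₁) = (2339) ln(76/34.4) = 1854 J.
Step 2 (isochoric): W = 0 (constant volume).
W_total = 1854 + 0 = 1854 J.

W_total ≈ 1850 J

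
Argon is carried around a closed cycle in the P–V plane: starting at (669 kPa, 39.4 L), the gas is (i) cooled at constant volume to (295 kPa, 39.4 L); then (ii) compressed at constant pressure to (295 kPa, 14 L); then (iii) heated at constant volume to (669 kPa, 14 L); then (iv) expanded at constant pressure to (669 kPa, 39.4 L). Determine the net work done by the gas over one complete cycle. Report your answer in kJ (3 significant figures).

W_net ≈ 9.50 kJ

Constant-volume legs do no work.
W(ii) = (295)(14 − 39.4) = -7493 J; W(iv) = (669)(39.4 − 14) = 16993 J.
W_net = -7493 + 16993 = 9500 J (the clockwise enclosed area).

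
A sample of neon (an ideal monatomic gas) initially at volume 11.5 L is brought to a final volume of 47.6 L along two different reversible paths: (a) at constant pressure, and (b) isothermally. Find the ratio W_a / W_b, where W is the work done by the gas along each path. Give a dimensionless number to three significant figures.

Path (a) isobaric: W = P₁(V₂ − V₁) → W_a/(P₁V₁) = 3.139.
Path (b) isothermal: W = P₁V₁ ln(V₂/V₁) → W_b/(P₁V₁) = 1.42.
W_a / W_b = 3.139 / 1.42 = 2.21.

W_a / W_b ≈ 2.21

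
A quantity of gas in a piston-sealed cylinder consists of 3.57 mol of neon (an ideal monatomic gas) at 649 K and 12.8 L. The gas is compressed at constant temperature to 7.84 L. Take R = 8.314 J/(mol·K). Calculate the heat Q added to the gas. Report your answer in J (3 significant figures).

Isothermal ⇒ ΔU = 0, so Q = W = nRT ln(V₂/V₁).
Q = (3.57)(8.314)(649) ln(7.84/12.8) = 19263 × -0.4902 = -9443 J.

Q ≈ -9440 J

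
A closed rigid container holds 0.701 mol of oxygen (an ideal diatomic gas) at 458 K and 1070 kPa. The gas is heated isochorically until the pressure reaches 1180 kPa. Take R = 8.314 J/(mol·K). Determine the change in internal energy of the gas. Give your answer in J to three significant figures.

ΔU ≈ 686 J

Constant volume ⇒ W = 0, so Q = ΔU = nCᵥΔT with Cᵥ = 5R/2 = 20.79 J/(mol·K).
At constant V, T₂/T₁ = P₂/P₁ ⇒ ΔT = T₁(P₂/P₁ − 1) = 458·(1180/1070 − 1) = 47.08 K.
ΔU = (0.701)(20.79)(47.08) = 686 J.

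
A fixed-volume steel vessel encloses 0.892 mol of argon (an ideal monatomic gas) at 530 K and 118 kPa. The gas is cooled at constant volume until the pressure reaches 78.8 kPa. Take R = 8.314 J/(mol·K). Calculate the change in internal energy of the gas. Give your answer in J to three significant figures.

ΔU ≈ -1960 J

Constant volume ⇒ W = 0, so Q = ΔU = nCᵥΔT with Cᵥ = 3R/2 = 12.47 J/(mol·K).
At constant V, T₂/T₁ = P₂/P₁ ⇒ ΔT = T₁(P₂/P₁ − 1) = 530·(78.8/118 − 1) = -176.1 K.
ΔU = (0.892)(12.47)(-176.1) = -1959 J.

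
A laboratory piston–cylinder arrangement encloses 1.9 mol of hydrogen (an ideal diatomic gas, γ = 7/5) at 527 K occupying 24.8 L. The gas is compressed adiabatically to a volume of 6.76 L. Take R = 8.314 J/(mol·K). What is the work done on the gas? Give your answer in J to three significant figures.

W ≈ 14200 J

Adiabatic: TV^(γ−1) = const with γ = 7/5.
T₂ = T₁ (V₁/V₂)^(γ−1) = 527 × (24.8/6.76)^0.4 = 527 × 1.682 = 886.4 K.
W_by = nCᵥ(T₁ − T₂) = (1.9)(20.79)(527 − 886.4) = -14192 J.
Work on gas = −W_by = 14192 J.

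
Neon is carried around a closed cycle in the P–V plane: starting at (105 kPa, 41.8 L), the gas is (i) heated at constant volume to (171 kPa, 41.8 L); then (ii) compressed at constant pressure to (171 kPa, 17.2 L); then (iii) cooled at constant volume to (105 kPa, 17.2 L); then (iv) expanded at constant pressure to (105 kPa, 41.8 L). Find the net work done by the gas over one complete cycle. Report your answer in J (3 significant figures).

W_net ≈ -1620 J

Constant-volume legs do no work.
W(ii) = (171)(17.2 − 41.8) = -4207 J; W(iv) = (105)(41.8 − 17.2) = 2583 J.
W_net = -4207 + 2583 = -1624 J (the counter-clockwise enclosed area).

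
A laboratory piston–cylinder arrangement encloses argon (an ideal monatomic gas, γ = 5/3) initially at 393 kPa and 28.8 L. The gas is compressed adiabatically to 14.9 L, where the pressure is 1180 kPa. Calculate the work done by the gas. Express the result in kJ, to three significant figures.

W ≈ -9.40 kJ

Adiabatic: W = (P₁V₁ − P₂V₂)/(γ − 1) with γ = 5/3.
P₁V₁ = 11318 J, P₂V₂ = 17582 J.
W = (11318 − 17582) / 0.6667 = -9395 J.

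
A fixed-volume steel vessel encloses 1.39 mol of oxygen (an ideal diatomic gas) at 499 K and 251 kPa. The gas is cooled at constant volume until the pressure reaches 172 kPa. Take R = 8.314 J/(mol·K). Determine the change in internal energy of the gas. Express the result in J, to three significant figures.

Constant volume ⇒ W = 0, so Q = ΔU = nCᵥΔT with Cᵥ = 5R/2 = 20.79 J/(mol·K).
At constant V, T₂/T₁ = P₂/P₁ ⇒ ΔT = T₁(P₂/P₁ − 1) = 499·(172/251 − 1) = -157.1 K.
ΔU = (1.39)(20.79)(-157.1) = -4538 J.

ΔU ≈ -4540 J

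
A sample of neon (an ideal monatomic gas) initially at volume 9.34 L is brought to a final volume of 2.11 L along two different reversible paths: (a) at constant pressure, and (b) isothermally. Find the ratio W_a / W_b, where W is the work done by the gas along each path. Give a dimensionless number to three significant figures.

Path (a) isobaric: W = P₁(V₂ − V₁) → W_a/(P₁V₁) = -0.7741.
Path (b) isothermal: W = P₁V₁ ln(V₂/V₁) → W_b/(P₁V₁) = -1.488.
W_a / W_b = -0.7741 / -1.488 = 0.5204.

W_a / W_b ≈ 0.520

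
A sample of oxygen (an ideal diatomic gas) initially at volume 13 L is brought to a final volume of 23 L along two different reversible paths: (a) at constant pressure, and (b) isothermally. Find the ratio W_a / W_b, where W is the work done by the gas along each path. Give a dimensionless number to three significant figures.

W_a / W_b ≈ 1.35

Path (a) isobaric: W = P₁(V₂ − V₁) → W_a/(P₁V₁) = 0.7692.
Path (b) isothermal: W = P₁V₁ ln(V₂/V₁) → W_b/(P₁V₁) = 0.5705.
W_a / W_b = 0.7692 / 0.5705 = 1.348.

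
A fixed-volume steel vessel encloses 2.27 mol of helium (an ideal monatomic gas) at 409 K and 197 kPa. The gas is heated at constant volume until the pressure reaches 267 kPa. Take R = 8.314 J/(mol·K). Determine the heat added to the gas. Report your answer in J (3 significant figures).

Constant volume ⇒ W = 0, so Q = ΔU = nCᵥΔT with Cᵥ = 3R/2 = 12.47 J/(mol·K).
At constant V, T₂/T₁ = P₂/P₁ ⇒ ΔT = T₁(P₂/P₁ − 1) = 409·(267/197 − 1) = 145.3 K.
ΔU = (2.27)(12.47)(145.3) = 4114 J.

Q ≈ 4110 J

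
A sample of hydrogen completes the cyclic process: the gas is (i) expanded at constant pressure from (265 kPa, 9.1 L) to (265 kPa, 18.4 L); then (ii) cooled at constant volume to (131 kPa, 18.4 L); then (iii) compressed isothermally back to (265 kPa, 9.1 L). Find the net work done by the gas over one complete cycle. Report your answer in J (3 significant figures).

W_net ≈ 767 J

Leg (i): W = PΔV = (265)(18.4 − 9.1) = 2464 J.
Leg (ii): W = 0.
Leg (iii): W = PᵢVᵢ ln(V_f/Vᵢ) = (2410) ln(9.1/18.4) = -1697 J.
W_net = 2464 − 1697 = 767.4 J.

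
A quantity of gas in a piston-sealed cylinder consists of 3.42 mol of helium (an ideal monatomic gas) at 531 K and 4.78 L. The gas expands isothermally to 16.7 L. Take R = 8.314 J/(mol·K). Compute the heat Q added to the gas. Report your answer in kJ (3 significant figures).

Q ≈ 18.9 kJ

Isothermal ⇒ ΔU = 0, so Q = W = nRT ln(V₂/V₁).
Q = (3.42)(8.314)(531) ln(16.7/4.78) = 15098 × 1.251 = 18888 J.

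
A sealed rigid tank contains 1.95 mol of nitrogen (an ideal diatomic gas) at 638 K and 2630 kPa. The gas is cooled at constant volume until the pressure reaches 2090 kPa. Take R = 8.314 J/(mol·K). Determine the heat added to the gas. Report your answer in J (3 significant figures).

Q ≈ -5310 J

Constant volume ⇒ W = 0, so Q = ΔU = nCᵥΔT with Cᵥ = 5R/2 = 20.79 J/(mol·K).
At constant V, T₂/T₁ = P₂/P₁ ⇒ ΔT = T₁(P₂/P₁ − 1) = 638·(2090/2630 − 1) = -131 K.
ΔU = (1.95)(20.79)(-131) = -5309 J.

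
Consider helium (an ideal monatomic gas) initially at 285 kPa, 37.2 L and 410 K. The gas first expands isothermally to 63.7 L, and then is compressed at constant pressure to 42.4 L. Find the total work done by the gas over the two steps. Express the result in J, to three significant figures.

Step 1 (isothermal): W = P₁V₁ ln(V₂/V₁) = (10602) ln(63.7/37.2) = 5703 J.
After step 1: P = 166.4 kPa, V = 63.7 L, T = 410 K.
Step 2 (isobaric): W = PΔV = (166.4 kPa)(42.4 − 63.7 L) = -3545 J.
W_total = 5703 − 3545 = 2157 J.

W_total ≈ 2160 J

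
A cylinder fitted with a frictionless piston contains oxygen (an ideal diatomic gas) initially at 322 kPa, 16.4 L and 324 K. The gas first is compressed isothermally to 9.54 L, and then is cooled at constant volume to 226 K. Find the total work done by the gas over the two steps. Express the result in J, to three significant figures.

W_total ≈ -2860 J

Step 1 (isothermal): W = P₁V₁ ln(V₂/V₁) = (5281) ln(9.54/16.4) = -2861 J.
Step 2 (isochoric): W = 0 (constant volume).
W_total = -2861 + 0 = -2861 J.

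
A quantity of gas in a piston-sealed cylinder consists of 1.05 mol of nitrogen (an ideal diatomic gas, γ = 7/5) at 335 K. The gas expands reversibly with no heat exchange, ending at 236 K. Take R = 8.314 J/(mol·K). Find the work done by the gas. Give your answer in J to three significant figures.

Adiabatic ⇒ Q = 0, so W_by = −ΔU = nCᵥ(T₁ − T₂).
Cᵥ = 5R/2 = 20.79 J/(mol·K).
W = (1.05)(20.79)(335 − 236) = 2161 J.

W ≈ 2160 J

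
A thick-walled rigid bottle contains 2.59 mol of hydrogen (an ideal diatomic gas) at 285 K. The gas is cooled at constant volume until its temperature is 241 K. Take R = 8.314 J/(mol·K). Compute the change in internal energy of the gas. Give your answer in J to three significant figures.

ΔU ≈ -2370 J

Constant volume ⇒ W = 0, so Q = ΔU = nCᵥΔT with Cᵥ = 5R/2 = 20.79 J/(mol·K).
ΔU = (2.59)(20.79)(241 − 285) = -2369 J.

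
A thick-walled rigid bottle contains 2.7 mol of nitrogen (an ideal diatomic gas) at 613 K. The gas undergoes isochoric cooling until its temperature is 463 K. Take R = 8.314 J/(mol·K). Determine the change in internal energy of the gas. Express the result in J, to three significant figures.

ΔU ≈ -8420 J

Constant volume ⇒ W = 0, so Q = ΔU = nCᵥΔT with Cᵥ = 5R/2 = 20.79 J/(mol·K).
ΔU = (2.7)(20.79)(463 − 613) = -8418 J.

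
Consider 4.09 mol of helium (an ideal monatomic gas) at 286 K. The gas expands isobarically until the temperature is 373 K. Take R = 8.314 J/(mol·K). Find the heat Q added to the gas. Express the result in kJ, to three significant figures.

Q ≈ 7.40 kJ

Isobaric: W = nRΔT = (4.09)(8.314)(87) = 2958 J.
ΔU = nCᵥΔT with Cᵥ = 3R/2: ΔU = (4.09)(12.47)(87) = 4438 J.
Q = ΔU + W = 4438 + 2958 = 7396 J.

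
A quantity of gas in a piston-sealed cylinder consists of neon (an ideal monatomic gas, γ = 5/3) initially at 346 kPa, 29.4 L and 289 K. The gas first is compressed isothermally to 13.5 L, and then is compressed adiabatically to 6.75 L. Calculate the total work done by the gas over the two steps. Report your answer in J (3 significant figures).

W_total ≈ -16900 J

Step 1 (isothermal): W = P₁V₁ ln(V₂/V₁) = (10172) ln(13.5/29.4) = -7917 J.
After step 1: P = 753.5 kPa, V = 13.5 L, T = 289 K.
Step 2 (adiabatic): W = (P₁V₁ − P₂V₂)/(γ−1) = (10172 − 16148)/0.667 = -8963 J.
W_total = -7917 − 8963 = -16880 J.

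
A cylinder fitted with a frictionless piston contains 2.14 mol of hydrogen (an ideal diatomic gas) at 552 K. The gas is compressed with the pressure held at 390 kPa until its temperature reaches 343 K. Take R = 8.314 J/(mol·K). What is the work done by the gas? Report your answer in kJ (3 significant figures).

Isobaric: W = P ΔV = nR ΔT.
W = (2.14)(8.314)(343 − 552) = -3719 J.

W ≈ -3.72 kJ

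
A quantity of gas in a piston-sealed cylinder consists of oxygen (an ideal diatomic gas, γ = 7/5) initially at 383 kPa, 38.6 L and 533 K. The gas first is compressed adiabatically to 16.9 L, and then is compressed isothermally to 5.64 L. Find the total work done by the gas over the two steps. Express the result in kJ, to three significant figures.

Step 1 (adiabatic): W = (P₁V₁ − P₂V₂)/(γ−1) = (14784 − 20572)/0.4 = -14469 J.
After step 1: P = 1217 kPa, V = 16.9 L, T = 741.7 K.
Step 2 (isothermal): W = P₁V₁ ln(V₂/V₁) = (20572) ln(5.64/16.9) = -22576 J.
W_total = -14469 − 22576 = -37045 J.

W_total ≈ -37.0 kJ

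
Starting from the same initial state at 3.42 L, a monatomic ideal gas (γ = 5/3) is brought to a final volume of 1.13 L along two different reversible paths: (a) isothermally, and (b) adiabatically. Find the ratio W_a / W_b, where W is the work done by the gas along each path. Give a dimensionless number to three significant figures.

W_a / W_b ≈ 0.676

Path (a) isothermal: W = P₁V₁ ln(V₂/V₁) → W_a/(P₁V₁) = -1.107.
Path (b) adiabatic: W = P₁V₁(1 − (V₁/V₂)^(γ−1))/(γ−1) → W_b/(P₁V₁) = -1.639.
W_a / W_b = -1.107 / -1.639 = 0.6759.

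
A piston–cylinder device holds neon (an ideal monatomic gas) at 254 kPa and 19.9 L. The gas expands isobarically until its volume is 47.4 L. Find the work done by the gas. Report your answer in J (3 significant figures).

W ≈ 6980 J

Isobaric: W = P ΔV.
W = (254 kPa)(47.4 − 19.9 L) = (254)(27.5) = 6985 J.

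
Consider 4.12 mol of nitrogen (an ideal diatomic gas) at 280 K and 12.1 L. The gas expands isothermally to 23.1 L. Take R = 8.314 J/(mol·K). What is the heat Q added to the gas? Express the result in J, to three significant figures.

Q ≈ 6200 J

Isothermal ⇒ ΔU = 0, so Q = W = nRT ln(V₂/V₁).
Q = (4.12)(8.314)(280) ln(23.1/12.1) = 9591 × 0.6466 = 6202 J.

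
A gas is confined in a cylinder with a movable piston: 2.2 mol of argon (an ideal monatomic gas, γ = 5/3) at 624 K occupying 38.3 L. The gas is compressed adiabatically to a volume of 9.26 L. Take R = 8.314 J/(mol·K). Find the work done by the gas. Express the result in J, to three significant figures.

W ≈ -27000 J

Adiabatic: TV^(γ−1) = const with γ = 5/3.
T₂ = T₁ (V₁/V₂)^(γ−1) = 624 × (38.3/9.26)^0.667 = 624 × 2.577 = 1608 K.
W_by = nCᵥ(T₁ − T₂) = (2.2)(12.47)(624 − 1608) = -26993 J.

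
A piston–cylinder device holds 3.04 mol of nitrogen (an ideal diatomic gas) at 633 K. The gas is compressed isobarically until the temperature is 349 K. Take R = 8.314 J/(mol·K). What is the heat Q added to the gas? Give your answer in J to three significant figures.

Q ≈ -25100 J

Isobaric: W = nRΔT = (3.04)(8.314)(-284) = -7178 J.
ΔU = nCᵥΔT with Cᵥ = 5R/2: ΔU = (3.04)(20.79)(-284) = -17945 J.
Q = ΔU + W = -17945 − 7178 = -25123 J.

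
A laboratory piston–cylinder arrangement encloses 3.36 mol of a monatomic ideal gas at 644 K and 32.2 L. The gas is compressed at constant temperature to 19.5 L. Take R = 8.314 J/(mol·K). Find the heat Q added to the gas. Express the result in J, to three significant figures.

Q ≈ -9020 J

Isothermal ⇒ ΔU = 0, so Q = W = nRT ln(V₂/V₁).
Q = (3.36)(8.314)(644) ln(19.5/32.2) = 17990 × -0.5016 = -9023 J.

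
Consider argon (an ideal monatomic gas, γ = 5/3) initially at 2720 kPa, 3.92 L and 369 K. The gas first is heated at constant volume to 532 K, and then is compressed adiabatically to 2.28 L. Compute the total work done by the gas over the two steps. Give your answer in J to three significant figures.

W_total ≈ -10000 J

Step 1 (isochoric): W = 0 (constant volume).
After step 1: P = 3922 kPa (V unchanged).
Step 2 (adiabatic): W = (P₁V₁ − P₂V₂)/(γ−1) = (15372 − 22062)/0.667 = -10034 J.
W_total = 0 − 10034 = -10034 J.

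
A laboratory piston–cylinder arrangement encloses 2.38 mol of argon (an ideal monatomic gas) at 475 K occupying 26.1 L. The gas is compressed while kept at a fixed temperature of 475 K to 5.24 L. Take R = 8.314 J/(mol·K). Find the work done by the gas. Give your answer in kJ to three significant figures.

W ≈ -15.1 kJ

Isothermal: W = nRT ln(V₂/V₁).
W = (2.38)(8.314)(475) × ln(5.24/26.1)
  = 9399 × -1.606
W_by_gas = -15091 J.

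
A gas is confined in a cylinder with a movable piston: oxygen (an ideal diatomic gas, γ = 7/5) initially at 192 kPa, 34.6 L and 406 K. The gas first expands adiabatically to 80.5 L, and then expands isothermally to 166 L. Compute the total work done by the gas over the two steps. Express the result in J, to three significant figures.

Step 1 (adiabatic): W = (P₁V₁ − P₂V₂)/(γ−1) = (6643 − 4739)/0.4 = 4760 J.
After step 1: P = 58.87 kPa, V = 80.5 L, T = 289.6 K.
Step 2 (isothermal): W = P₁V₁ ln(V₂/V₁) = (4739) ln(166/80.5) = 3430 J.
W_total = 4760 + 3430 = 8190 J.

W_total ≈ 8190 J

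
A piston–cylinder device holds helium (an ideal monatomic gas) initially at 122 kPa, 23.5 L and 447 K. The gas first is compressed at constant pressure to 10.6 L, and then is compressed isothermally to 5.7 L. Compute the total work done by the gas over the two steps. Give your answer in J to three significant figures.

Step 1 (isobaric): W = PΔV = (122 kPa)(10.6 − 23.5 L) = -1574 J.
After step 1: P = 122 kPa, V = 10.6 L, T = 201.6 K.
Step 2 (isothermal): W = P₁V₁ ln(V₂/V₁) = (1293) ln(5.7/10.6) = -802.3 J.
W_total = -1574 − 802.3 = -2376 J.

W_total ≈ -2380 J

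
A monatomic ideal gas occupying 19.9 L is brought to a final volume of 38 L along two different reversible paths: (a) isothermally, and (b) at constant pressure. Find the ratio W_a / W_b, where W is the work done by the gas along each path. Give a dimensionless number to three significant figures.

W_a / W_b ≈ 0.711

Path (a) isothermal: W = P₁V₁ ln(V₂/V₁) → W_a/(P₁V₁) = 0.6469.
Path (b) isobaric: W = P₁(V₂ − V₁) → W_b/(P₁V₁) = 0.9095.
W_a / W_b = 0.6469 / 0.9095 = 0.7112.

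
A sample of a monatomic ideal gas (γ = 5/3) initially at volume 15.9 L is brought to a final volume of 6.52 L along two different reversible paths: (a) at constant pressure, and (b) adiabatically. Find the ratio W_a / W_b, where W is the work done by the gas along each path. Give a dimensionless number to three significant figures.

W_a / W_b ≈ 0.484

Path (a) isobaric: W = P₁(V₂ − V₁) → W_a/(P₁V₁) = -0.5899.
Path (b) adiabatic: W = P₁V₁(1 − (V₁/V₂)^(γ−1))/(γ−1) → W_b/(P₁V₁) = -1.218.
W_a / W_b = -0.5899 / -1.218 = 0.4845.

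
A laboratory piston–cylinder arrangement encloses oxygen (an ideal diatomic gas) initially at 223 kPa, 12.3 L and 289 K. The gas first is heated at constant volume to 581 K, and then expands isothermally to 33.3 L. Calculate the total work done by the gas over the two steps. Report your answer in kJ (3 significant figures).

W_total ≈ 5.49 kJ

Step 1 (isochoric): W = 0 (constant volume).
After step 1: P = 448.3 kPa (V unchanged).
Step 2 (isothermal): W = P₁V₁ ln(V₂/V₁) = (5514) ln(33.3/12.3) = 5492 J.
W_total = 0 + 5492 = 5492 J.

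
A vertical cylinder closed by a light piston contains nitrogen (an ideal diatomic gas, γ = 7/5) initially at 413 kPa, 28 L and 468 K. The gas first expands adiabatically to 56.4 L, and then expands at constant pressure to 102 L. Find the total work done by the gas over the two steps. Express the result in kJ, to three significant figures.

Step 1 (adiabatic): W = (P₁V₁ − P₂V₂)/(γ−1) = (11564 − 8739)/0.4 = 7063 J.
After step 1: P = 154.9 kPa, V = 56.4 L, T = 353.7 K.
Step 2 (isobaric): W = PΔV = (154.9 kPa)(102 − 56.4 L) = 7066 J.
W_total = 7063 + 7066 = 14128 J.

W_total ≈ 14.1 kJ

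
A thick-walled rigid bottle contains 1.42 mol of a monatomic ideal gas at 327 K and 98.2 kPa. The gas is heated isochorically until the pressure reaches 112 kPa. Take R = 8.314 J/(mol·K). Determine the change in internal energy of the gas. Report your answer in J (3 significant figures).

ΔU ≈ 814 J

Constant volume ⇒ W = 0, so Q = ΔU = nCᵥΔT with Cᵥ = 3R/2 = 12.47 J/(mol·K).
At constant V, T₂/T₁ = P₂/P₁ ⇒ ΔT = T₁(P₂/P₁ − 1) = 327·(112/98.2 − 1) = 45.95 K.
ΔU = (1.42)(12.47)(45.95) = 813.8 J.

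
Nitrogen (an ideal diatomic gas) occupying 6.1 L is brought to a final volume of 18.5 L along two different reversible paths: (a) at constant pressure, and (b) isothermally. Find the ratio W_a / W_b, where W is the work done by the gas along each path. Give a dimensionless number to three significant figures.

Path (a) isobaric: W = P₁(V₂ − V₁) → W_a/(P₁V₁) = 2.033.
Path (b) isothermal: W = P₁V₁ ln(V₂/V₁) → W_b/(P₁V₁) = 1.109.
W_a / W_b = 2.033 / 1.109 = 1.832.

W_a / W_b ≈ 1.83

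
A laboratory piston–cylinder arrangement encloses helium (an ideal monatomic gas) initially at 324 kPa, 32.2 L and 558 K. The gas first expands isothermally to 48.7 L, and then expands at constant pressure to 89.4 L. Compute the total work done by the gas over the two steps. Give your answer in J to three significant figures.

Step 1 (isothermal): W = P₁V₁ ln(V₂/V₁) = (10433) ln(48.7/32.2) = 4316 J.
After step 1: P = 214.2 kPa, V = 48.7 L, T = 558 K.
Step 2 (isobaric): W = PΔV = (214.2 kPa)(89.4 − 48.7 L) = 8719 J.
W_total = 4316 + 8719 = 13035 J.

W_total ≈ 13000 J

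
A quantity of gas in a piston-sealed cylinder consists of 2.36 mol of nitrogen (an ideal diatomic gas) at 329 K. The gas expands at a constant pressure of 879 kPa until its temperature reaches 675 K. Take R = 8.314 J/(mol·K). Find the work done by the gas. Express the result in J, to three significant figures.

Isobaric: W = P ΔV = nR ΔT.
W = (2.36)(8.314)(675 − 329) = 6789 J.

W ≈ 6790 J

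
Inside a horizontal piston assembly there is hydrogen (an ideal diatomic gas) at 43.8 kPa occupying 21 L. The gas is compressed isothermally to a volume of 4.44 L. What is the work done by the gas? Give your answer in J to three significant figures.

Isothermal: W = nRT ln(V₂/V₁) = P₁V₁ ln(V₂/V₁).
P₁V₁ = (43.8 kPa)(21 L) = 919.8 J.
W = 919.8 × ln(4.44/21) = 919.8 × -1.554
W_by_gas = -1429 J.

W ≈ -1430 J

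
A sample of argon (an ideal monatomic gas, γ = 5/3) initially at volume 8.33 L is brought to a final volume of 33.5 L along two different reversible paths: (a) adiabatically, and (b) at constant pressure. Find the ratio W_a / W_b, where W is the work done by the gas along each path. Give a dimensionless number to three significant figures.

W_a / W_b ≈ 0.300

Path (a) adiabatic: W = P₁V₁(1 − (V₁/V₂)^(γ−1))/(γ−1) → W_a/(P₁V₁) = 0.9069.
Path (b) isobaric: W = P₁(V₂ − V₁) → W_b/(P₁V₁) = 3.022.
W_a / W_b = 0.9069 / 3.022 = 0.3001.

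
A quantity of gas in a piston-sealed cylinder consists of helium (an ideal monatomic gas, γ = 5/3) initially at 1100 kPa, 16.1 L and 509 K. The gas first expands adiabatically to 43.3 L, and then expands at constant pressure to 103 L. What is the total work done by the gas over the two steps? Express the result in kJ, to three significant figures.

Step 1 (adiabatic): W = (P₁V₁ − P₂V₂)/(γ−1) = (17710 − 9158)/0.667 = 12829 J.
After step 1: P = 211.5 kPa, V = 43.3 L, T = 263.2 K.
Step 2 (isobaric): W = PΔV = (211.5 kPa)(103 − 43.3 L) = 12626 J.
W_total = 12829 + 12626 = 25455 J.

W_total ≈ 25.5 kJ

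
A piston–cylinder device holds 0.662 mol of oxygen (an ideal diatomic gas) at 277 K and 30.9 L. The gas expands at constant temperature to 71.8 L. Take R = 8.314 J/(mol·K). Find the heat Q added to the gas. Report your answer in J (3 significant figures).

Isothermal ⇒ ΔU = 0, so Q = W = nRT ln(V₂/V₁).
Q = (0.662)(8.314)(277) ln(71.8/30.9) = 1525 × 0.8431 = 1285 J.

Q ≈ 1290 J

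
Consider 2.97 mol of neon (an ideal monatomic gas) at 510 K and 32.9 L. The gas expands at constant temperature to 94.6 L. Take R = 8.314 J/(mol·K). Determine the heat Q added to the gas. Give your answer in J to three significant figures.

Q ≈ 13300 J

Isothermal ⇒ ΔU = 0, so Q = W = nRT ln(V₂/V₁).
Q = (2.97)(8.314)(510) ln(94.6/32.9) = 12593 × 1.056 = 13301 J.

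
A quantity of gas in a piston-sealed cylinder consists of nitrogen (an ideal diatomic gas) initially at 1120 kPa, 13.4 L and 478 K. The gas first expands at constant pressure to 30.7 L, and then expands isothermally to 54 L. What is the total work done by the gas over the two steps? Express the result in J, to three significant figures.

Step 1 (isobaric): W = PΔV = (1120 kPa)(30.7 − 13.4 L) = 19376 J.
After step 1: P = 1120 kPa, V = 30.7 L, T = 1095 K.
Step 2 (isothermal): W = P₁V₁ ln(V₂/V₁) = (34384) ln(54/30.7) = 19417 J.
W_total = 19376 + 19417 = 38793 J.

W_total ≈ 38800 J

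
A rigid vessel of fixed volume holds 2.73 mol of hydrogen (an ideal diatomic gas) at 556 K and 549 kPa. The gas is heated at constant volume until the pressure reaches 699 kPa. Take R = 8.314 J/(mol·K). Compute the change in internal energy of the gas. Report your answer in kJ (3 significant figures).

Constant volume ⇒ W = 0, so Q = ΔU = nCᵥΔT with Cᵥ = 5R/2 = 20.79 J/(mol·K).
At constant V, T₂/T₁ = P₂/P₁ ⇒ ΔT = T₁(P₂/P₁ − 1) = 556·(699/549 − 1) = 151.9 K.
ΔU = (2.73)(20.79)(151.9) = 8620 J.

ΔU ≈ 8.62 kJ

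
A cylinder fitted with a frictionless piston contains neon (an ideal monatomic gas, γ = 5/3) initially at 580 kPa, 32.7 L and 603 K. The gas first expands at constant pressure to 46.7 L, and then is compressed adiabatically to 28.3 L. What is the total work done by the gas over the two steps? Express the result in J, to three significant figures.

W_total ≈ -7990 J

Step 1 (isobaric): W = PΔV = (580 kPa)(46.7 − 32.7 L) = 8120 J.
After step 1: P = 580 kPa, V = 46.7 L, T = 861.2 K.
Step 2 (adiabatic): W = (P₁V₁ − P₂V₂)/(γ−1) = (27086 − 37824)/0.667 = -16107 J.
W_total = 8120 − 16107 = -7987 J.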